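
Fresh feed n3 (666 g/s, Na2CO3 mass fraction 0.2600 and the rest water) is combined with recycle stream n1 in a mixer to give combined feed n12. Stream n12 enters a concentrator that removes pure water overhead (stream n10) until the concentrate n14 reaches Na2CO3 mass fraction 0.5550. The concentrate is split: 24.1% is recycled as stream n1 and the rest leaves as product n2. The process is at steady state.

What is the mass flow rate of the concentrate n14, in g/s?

Overall Na2CO3 balance (none leaves overhead): Na2CO3 in fresh feed = Na2CO3 in product, i.e. 666×0.260 = (1−0.241)·n14·0.555.
n14 = 173.16/(0.555×0.759) = 411.07 g/s.

411.1 g/s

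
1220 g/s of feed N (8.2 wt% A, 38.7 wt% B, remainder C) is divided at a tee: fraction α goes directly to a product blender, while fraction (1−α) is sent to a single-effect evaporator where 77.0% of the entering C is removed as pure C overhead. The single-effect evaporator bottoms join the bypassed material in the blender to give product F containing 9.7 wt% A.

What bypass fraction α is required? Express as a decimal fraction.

All 1220×0.082 = 100.04 g/s of A reaches F, so F = 100.04/0.097 = 1031.3 g/s and vapour = 188.66 g/s.
The evaporator receives (1−α)·1220 of feed at 0.531 C and removes 0.770 of that C:
0.770×0.531×(1−α)×1220 = 188.66
(1−α) = 188.66/498.82 = 0.3782;  α = 0.6218.

0.622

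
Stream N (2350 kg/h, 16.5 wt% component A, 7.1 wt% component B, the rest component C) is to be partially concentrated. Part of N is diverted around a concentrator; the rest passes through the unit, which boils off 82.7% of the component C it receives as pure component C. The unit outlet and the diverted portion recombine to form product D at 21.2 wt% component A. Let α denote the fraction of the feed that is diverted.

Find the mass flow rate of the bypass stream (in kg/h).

1525 kg/h

All 2350×0.165 = 387.75 kg/h of component A reaches D, so D = 387.75/0.212 = 1829 kg/h and vapour = 520.99 kg/h.
The evaporator receives (1−α)·2350 of feed at 0.764 component C and removes 0.827 of that component C:
0.827×0.764×(1−α)×2350 = 520.99
(1−α) = 520.99/1484.8 = 0.3509;  α = 0.6491.
Bypass flow = 0.6491×2350 = 1525.4 kg/h.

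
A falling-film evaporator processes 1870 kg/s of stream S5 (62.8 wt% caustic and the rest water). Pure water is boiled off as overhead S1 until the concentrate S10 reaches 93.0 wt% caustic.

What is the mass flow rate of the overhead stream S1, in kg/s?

607.2 kg/s

caustic is conserved: 1870×0.628 = 1174.4 kg/s all reports to the concentrate.
Concentrate = 1174.4/(target fraction) = 1262.8 kg/s.
Overhead = 1870 − 1262.8 = 607.25 kg/s.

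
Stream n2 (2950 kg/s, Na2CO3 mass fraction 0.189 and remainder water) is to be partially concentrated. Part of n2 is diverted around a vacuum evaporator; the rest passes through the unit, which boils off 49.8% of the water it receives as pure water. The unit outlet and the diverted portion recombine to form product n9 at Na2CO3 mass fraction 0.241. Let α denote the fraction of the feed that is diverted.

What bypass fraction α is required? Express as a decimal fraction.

All 2950×0.189 = 557.55 kg/s of Na2CO3 reaches n9, so n9 = 557.55/0.241 = 2313.5 kg/s and vapour = 636.51 kg/s.
The evaporator receives (1−α)·2950 of feed at 0.811 water and removes 0.498 of that water:
0.498×0.811×(1−α)×2950 = 636.51
(1−α) = 636.51/1191.4 = 0.5342;  α = 0.4658.

0.466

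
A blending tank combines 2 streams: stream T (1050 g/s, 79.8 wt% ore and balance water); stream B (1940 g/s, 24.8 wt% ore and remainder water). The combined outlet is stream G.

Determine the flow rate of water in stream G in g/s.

1671 g/s

water out = water in = 1050×0.202 + 1940×0.752 = 1671 g/s.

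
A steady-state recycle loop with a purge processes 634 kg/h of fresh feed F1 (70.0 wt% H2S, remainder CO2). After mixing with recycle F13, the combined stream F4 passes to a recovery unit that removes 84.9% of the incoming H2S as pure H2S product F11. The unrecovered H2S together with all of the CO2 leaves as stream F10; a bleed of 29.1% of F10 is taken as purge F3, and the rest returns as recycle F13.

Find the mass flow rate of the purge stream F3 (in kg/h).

212 kg/h

CO2 enters only via F1 and leaves only via the purge: 634×0.300 = 0.291×(CO2 in F10), and the recovery unit passes all CO2, so CO2 in F4 = CO2 in F10 = 653.61 kg/h.
H2S in F4: m_A = 634×0.700 + (1−0.291)·(1−0.849)·m_A, so m_A = 443.8/0.8929 = 497.01 kg/h.
F10 = (1−0.849)×497.01 + 653.61 = 728.66 kg/h.
Purge F3 = 0.291×728.66 = 212.04 kg/h.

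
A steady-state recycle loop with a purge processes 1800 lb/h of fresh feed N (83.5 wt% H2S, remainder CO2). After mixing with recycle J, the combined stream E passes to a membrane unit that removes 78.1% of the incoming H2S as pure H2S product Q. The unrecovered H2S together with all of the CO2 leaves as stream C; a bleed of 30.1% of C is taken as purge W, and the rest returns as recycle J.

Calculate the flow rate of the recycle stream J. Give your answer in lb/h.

961.4 lb/h

CO2 enters only via N and leaves only via the purge: 1800×0.165 = 0.301×(CO2 in C), and the membrane unit passes all CO2, so CO2 in E = CO2 in C = 986.71 lb/h.
H2S in E: m_A = 1800×0.835 + (1−0.301)·(1−0.781)·m_A, so m_A = 1503/0.8469 = 1774.7 lb/h.
C = (1−0.781)×1774.7 + 986.71 = 1375.4 lb/h.
Recycle J = (1−0.301)×1375.4 = 961.38 lb/h.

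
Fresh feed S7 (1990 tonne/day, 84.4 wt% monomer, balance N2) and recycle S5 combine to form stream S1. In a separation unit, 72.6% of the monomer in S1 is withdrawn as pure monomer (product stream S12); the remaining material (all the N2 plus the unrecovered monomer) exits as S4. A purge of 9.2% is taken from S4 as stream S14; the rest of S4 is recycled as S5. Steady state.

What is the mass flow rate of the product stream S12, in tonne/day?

1623 tonne/day

monomer in S1: m_A = 1990×0.844 + (1−0.092)·(1−0.726)·m_A, so m_A = 1679.6/0.7512 = 2235.8 tonne/day.
Product S12 = 0.726×2235.8 = 1623.2 tonne/day.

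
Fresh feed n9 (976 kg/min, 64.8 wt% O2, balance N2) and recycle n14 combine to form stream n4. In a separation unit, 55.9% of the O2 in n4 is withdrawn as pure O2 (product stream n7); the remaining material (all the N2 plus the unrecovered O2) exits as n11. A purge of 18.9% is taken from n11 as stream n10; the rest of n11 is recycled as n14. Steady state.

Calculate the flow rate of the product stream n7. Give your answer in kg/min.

O2 in n4: m_A = 976×0.648 + (1−0.189)·(1−0.559)·m_A, so m_A = 632.45/0.6423 = 984.59 kg/min.
Product n7 = 0.559×984.59 = 550.38 kg/min.

550.4 kg/min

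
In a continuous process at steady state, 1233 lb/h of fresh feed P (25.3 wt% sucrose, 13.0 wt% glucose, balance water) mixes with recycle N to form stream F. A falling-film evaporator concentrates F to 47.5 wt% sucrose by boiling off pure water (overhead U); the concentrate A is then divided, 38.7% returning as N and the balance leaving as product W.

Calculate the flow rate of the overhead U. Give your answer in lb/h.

576.3 lb/h

Overall sucrose balance (none leaves overhead): sucrose in fresh feed = sucrose in product, i.e. 1233×0.253 = (1−0.387)·A·0.475.
A = 311.95/(0.475×0.613) = 1071.3 lb/h.
Recycle N = 0.387×1071.3 = 414.61 lb/h.
Combined feed F = 1233 + 414.61 = 1647.6 lb/h.
Overhead U = F − A = 1647.6 − 1071.3 = 576.27 lb/h.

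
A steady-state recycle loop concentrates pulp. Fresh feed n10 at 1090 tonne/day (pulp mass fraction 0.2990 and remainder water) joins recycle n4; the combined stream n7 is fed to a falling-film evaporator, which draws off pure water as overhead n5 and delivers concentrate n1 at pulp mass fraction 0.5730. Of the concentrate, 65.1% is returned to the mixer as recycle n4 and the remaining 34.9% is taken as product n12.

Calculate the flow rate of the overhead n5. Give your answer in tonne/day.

521.2 tonne/day

Overall pulp balance (none leaves overhead): pulp in fresh feed = pulp in product, i.e. 1090×0.299 = (1−0.651)·n1·0.573.
n1 = 325.91/(0.573×0.349) = 1629.7 tonne/day.
Recycle n4 = 0.651×1629.7 = 1061 tonne/day.
Combined feed n7 = 1090 + 1061 = 2151 tonne/day.
Overhead n5 = n7 − n1 = 2151 − 1629.7 = 521.22 tonne/day.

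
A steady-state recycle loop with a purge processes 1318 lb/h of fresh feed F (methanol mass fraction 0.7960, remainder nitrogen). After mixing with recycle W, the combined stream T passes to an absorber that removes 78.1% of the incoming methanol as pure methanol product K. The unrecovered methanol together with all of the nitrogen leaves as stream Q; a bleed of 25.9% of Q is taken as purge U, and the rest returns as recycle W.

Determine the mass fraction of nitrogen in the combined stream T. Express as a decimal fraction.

nitrogen enters only via F and leaves only via the purge: 1318×0.204 = 0.259×(nitrogen in Q), and the absorber passes all nitrogen, so nitrogen in T = nitrogen in Q = 1038.1 lb/h.
methanol in T: m_A = 1318×0.796 + (1−0.259)·(1−0.781)·m_A, so m_A = 1049.1/0.8377 = 1252.4 lb/h.
T = 1252.4 + 1038.1 = 2290.5 lb/h.
nitrogen fraction in T = 1038.1/2290.5 = 0.4532.

0.4532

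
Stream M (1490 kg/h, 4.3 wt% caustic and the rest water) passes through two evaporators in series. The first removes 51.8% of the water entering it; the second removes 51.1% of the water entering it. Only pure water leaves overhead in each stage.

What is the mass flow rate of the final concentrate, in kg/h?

water in feed = 1490×0.957 = 1425.9 kg/h.
After stage 1: water left = (1−0.518)×1425.9 = 687.3; stream total = 751.37 kg/h.
After stage 2: water left = (1−0.511)×687.3 = 336.09; final concentrate = 400.16 kg/h.

400.2 kg/h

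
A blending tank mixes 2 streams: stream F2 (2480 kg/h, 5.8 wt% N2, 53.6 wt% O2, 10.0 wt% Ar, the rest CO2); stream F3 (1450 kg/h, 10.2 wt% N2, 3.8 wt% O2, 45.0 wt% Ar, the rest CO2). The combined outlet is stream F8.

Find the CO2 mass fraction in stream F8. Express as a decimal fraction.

Total flow out = 2480 + 1450 = 3930 kg/h.
CO2 in = 2480×0.306 + 1450×0.410 = 1353.4 kg/h.
CO2 mass fraction in F8 = 1353.4/3930 = 0.344.

0.344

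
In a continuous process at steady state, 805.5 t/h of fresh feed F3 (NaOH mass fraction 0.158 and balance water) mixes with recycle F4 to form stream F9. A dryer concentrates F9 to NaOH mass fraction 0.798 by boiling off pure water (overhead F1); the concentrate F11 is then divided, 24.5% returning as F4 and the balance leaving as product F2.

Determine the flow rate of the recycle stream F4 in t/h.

51.75 t/h

Overall NaOH balance (none leaves overhead): NaOH in fresh feed = NaOH in product, i.e. 805.5×0.158 = (1−0.245)·F11·0.798.
F11 = 127.27/(0.798×0.755) = 211.24 t/h.
Recycle F4 = 0.245×211.24 = 51.753 t/h.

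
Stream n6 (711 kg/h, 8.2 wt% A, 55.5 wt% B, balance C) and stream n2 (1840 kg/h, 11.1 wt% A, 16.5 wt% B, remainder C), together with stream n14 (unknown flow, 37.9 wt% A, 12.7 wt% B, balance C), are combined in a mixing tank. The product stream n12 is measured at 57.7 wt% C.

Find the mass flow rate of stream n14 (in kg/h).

Let n14 be the unknown flow. Total out = 2551 + n14.
C balance: 1590.3 + 0.494·n14 = 0.577·(2551 + n14)
(0.494 − 0.577)·n14 = 0.577×2551 − 1590.3 = -118.33
n14 = -118.33 / -0.083 = 1425.6 kg/h

1426 kg/h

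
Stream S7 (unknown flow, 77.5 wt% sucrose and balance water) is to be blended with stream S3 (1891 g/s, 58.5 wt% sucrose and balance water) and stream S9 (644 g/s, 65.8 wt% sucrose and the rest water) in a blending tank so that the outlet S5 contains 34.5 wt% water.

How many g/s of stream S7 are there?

1087 g/s

Let S7 be the unknown flow. Total out = 2535 + S7.
water balance: 1005 + 0.225·S7 = 0.345·(2535 + S7)
(0.225 − 0.345)·S7 = 0.345×2535 − 1005 = -130.44
S7 = -130.44 / -0.120 = 1087 g/s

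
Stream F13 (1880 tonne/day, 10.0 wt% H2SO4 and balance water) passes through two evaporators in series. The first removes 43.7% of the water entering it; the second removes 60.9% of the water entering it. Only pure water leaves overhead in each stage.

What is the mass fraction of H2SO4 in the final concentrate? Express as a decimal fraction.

0.335

water in feed = 1880×0.900 = 1692 tonne/day.
After stage 1: water left = (1−0.437)×1692 = 952.6; stream total = 1140.6 tonne/day.
After stage 2: water left = (1−0.609)×952.6 = 372.47; final concentrate = 560.47 tonne/day.
H2SO4 fraction = 188/560.47 = 0.335.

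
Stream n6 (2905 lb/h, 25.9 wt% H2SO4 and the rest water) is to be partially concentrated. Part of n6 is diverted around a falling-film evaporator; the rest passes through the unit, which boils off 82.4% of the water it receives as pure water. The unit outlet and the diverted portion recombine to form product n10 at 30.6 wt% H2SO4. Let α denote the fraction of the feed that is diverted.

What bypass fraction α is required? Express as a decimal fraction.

All 2905×0.259 = 752.39 lb/h of H2SO4 reaches n10, so n10 = 752.39/0.306 = 2458.8 lb/h and vapour = 446.19 lb/h.
The evaporator receives (1−α)·2905 of feed at 0.741 water and removes 0.824 of that water:
0.824×0.741×(1−α)×2905 = 446.19
(1−α) = 446.19/1773.7 = 0.2516;  α = 0.7484.

0.748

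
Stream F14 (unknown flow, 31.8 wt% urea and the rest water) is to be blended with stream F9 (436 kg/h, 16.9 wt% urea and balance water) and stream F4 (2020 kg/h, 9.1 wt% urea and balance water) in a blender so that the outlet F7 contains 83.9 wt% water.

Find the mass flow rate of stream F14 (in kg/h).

878.4 kg/h

Let F14 be the unknown flow. Total out = 2456 + F14.
water balance: 2198.5 + 0.682·F14 = 0.839·(2456 + F14)
(0.682 − 0.839)·F14 = 0.839×2456 − 2198.5 = -137.91
F14 = -137.91 / -0.157 = 878.42 kg/h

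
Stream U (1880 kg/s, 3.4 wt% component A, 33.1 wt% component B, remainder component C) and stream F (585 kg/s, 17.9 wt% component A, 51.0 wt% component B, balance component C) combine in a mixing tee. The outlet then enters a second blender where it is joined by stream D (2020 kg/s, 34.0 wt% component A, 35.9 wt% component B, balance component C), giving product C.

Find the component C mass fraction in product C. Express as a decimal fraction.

Overall, product flow = 4485 kg/s.
component C in = 1880×0.635 + 585×0.311 + 2020×0.301 = 1983.8 kg/s.
component C fraction in C = 0.442.

0.442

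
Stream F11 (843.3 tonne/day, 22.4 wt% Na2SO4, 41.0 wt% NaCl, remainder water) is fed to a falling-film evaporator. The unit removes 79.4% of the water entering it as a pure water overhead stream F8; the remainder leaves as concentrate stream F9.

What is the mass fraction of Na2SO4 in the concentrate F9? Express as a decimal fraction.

0.316

Na2SO4 is not removed: 843.3×0.224 = 188.9 tonne/day of Na2SO4 enters F9.
water entering = 843.3×0.366 = 308.65 tonne/day; overhead removed = 0.794×308.65 = 245.07 tonne/day.
Concentrate = 843.3 − 245.07 = 598.23 tonne/day.
Mass fraction = 188.9/598.23 = 0.316.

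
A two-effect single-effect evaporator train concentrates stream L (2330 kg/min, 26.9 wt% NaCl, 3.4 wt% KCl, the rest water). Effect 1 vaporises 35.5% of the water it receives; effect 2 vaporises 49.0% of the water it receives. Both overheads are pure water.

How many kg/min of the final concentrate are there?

water in feed = 2330×0.697 = 1624 kg/min.
After stage 1: water left = (1−0.355)×1624 = 1047.5; stream total = 1753.5 kg/min.
After stage 2: water left = (1−0.490)×1047.5 = 534.22; final concentrate = 1240.2 kg/min.

1240 kg/min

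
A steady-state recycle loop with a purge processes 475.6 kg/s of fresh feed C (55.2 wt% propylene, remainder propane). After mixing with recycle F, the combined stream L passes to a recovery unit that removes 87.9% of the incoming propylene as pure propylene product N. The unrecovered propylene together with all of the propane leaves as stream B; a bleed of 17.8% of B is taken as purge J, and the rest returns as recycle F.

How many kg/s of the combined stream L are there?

1489 kg/s

propane enters only via C and leaves only via the purge: 475.6×0.448 = 0.178×(propane in B), and the recovery unit passes all propane, so propane in L = propane in B = 1197 kg/s.
propylene in L: m_A = 475.6×0.552 + (1−0.178)·(1−0.879)·m_A, so m_A = 262.53/0.9005 = 291.53 kg/s.
L = 291.53 + 1197 = 1488.5 kg/s.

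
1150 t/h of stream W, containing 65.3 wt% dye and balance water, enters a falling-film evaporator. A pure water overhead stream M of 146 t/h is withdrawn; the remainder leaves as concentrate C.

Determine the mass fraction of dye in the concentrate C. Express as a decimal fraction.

0.748

dye is not removed: 1150×0.653 = 750.95 t/h of dye enters C.
Concentrate = 1150 − 146 = 1004 t/h.
Mass fraction = 750.95/1004 = 0.748.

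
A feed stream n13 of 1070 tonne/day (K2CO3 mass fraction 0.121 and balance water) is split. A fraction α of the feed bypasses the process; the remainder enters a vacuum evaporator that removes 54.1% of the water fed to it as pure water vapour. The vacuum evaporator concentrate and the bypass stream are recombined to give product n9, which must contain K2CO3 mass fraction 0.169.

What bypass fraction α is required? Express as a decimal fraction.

All 1070×0.121 = 129.47 tonne/day of K2CO3 reaches n9, so n9 = 129.47/0.169 = 766.09 tonne/day and vapour = 303.91 tonne/day.
The evaporator receives (1−α)·1070 of feed at 0.879 water and removes 0.541 of that water:
0.541×0.879×(1−α)×1070 = 303.91
(1−α) = 303.91/508.83 = 0.5973;  α = 0.4027.

0.403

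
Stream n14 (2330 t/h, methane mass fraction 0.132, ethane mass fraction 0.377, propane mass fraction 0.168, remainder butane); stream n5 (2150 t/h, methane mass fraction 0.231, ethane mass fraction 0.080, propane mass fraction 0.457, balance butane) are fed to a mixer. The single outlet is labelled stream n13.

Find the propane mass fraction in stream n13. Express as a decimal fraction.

0.307

Total flow out = 2330 + 2150 = 4480 t/h.
propane in = 2330×0.168 + 2150×0.457 = 1374 t/h.
propane mass fraction in n13 = 1374/4480 = 0.307.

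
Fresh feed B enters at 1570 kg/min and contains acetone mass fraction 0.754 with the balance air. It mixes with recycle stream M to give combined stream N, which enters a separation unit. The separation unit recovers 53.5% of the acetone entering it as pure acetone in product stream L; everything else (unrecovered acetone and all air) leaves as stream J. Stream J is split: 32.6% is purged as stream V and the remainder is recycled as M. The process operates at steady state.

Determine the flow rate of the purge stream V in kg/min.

647.6 kg/min

air enters only via B and leaves only via the purge: 1570×0.246 = 0.326×(air in J), and the separation unit passes all air, so air in N = air in J = 1184.7 kg/min.
acetone in N: m_A = 1570×0.754 + (1−0.326)·(1−0.535)·m_A, so m_A = 1183.8/0.6866 = 1724.1 kg/min.
J = (1−0.535)×1724.1 + 1184.7 = 1986.5 kg/min.
Purge V = 0.326×1986.5 = 647.58 kg/min.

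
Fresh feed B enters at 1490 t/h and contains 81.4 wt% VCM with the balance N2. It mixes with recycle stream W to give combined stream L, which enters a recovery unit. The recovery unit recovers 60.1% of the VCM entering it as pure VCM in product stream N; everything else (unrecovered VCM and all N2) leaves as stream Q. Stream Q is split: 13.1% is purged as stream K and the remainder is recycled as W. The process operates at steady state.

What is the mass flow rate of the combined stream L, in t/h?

N2 enters only via B and leaves only via the purge: 1490×0.186 = 0.131×(N2 in Q), and the recovery unit passes all N2, so N2 in L = N2 in Q = 2115.6 t/h.
VCM in L: m_A = 1490×0.814 + (1−0.131)·(1−0.601)·m_A, so m_A = 1212.9/0.6533 = 1856.6 t/h.
L = 1856.6 + 2115.6 = 3972.2 t/h.

3972 t/h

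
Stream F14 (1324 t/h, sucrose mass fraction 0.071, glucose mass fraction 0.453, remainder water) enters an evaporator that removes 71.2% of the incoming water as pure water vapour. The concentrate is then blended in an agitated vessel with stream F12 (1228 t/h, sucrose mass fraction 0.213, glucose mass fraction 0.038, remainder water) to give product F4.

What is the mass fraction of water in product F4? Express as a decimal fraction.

Vapour removed = 0.712×0.476×1324 = 448.72 t/h; concentrate = 875.28 t/h.
water reaching the mixer = 181.5 (from concentrate) + 1228×0.749 = 1101.3 t/h.
Product flow = 875.28 + 1228 = 2103.3 t/h; water fraction = 0.524.

0.524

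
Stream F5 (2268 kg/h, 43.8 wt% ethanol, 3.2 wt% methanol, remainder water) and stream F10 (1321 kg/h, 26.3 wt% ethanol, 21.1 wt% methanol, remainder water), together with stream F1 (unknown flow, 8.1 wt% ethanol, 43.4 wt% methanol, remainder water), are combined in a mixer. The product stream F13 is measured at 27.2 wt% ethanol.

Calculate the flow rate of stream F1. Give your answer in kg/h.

1909 kg/h

Let F1 be the unknown flow. Total out = 3589 + F1.
ethanol balance: 1340.8 + 0.081·F1 = 0.272·(3589 + F1)
(0.081 − 0.272)·F1 = 0.272×3589 − 1340.8 = -364.6
F1 = -364.6 / -0.191 = 1908.9 kg/h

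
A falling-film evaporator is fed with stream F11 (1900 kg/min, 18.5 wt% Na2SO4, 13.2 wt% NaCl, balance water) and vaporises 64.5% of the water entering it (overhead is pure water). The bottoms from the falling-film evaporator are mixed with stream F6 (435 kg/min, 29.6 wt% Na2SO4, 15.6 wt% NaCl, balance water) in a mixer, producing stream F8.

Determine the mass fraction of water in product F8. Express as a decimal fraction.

Vapour removed = 0.645×0.683×1900 = 837.02 kg/min; concentrate = 1063 kg/min.
water reaching the mixer = 460.68 (from concentrate) + 435×0.548 = 699.06 kg/min.
Product flow = 1063 + 435 = 1498 kg/min; water fraction = 0.467.

0.467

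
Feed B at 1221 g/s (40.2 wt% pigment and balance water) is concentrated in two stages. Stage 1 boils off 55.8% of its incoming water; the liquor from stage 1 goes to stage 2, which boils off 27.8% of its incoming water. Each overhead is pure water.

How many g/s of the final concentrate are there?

water in feed = 1221×0.598 = 730.16 g/s.
After stage 1: water left = (1−0.558)×730.16 = 322.73; stream total = 813.57 g/s.
After stage 2: water left = (1−0.278)×322.73 = 233.01; final concentrate = 723.85 g/s.

723.9 g/s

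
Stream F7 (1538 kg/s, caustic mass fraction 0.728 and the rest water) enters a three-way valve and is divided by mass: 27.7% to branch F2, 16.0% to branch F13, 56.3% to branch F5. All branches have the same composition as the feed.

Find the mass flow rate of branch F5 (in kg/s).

865.9 kg/s

Branch F5 flow = 0.563×1538 = 865.89 kg/s.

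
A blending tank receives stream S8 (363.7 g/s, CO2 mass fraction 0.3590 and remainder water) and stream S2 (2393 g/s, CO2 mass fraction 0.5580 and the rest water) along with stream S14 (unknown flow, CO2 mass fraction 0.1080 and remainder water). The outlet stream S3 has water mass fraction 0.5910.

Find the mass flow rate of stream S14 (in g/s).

Let S14 be the unknown flow. Total out = 2756.7 + S14.
water balance: 1290.8 + 0.892·S14 = 0.591·(2756.7 + S14)
(0.892 − 0.591)·S14 = 0.591×2756.7 − 1290.8 = 338.37
S14 = 338.37 / 0.301 = 1124.2 g/s

1124 g/s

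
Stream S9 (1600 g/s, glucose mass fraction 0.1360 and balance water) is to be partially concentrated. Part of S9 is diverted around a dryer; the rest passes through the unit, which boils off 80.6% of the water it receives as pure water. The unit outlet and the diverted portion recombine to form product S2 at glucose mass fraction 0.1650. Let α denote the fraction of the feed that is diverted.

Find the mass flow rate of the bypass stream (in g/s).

All 1600×0.136 = 217.6 g/s of glucose reaches S2, so S2 = 217.6/0.165 = 1318.8 g/s and vapour = 281.21 g/s.
The evaporator receives (1−α)·1600 of feed at 0.864 water and removes 0.806 of that water:
0.806×0.864×(1−α)×1600 = 281.21
(1−α) = 281.21/1114.2 = 0.2524;  α = 0.7476.
Bypass flow = 0.7476×1600 = 1196.2 g/s.

1196 g/s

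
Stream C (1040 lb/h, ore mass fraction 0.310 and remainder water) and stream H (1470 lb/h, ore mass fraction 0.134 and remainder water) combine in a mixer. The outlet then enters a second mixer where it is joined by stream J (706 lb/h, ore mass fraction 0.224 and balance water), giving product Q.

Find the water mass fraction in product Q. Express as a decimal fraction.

Overall, product flow = 3216 lb/h.
water in = 1040×0.690 + 1470×0.866 + 706×0.776 = 2538.5 lb/h.
water fraction in Q = 0.789.

0.789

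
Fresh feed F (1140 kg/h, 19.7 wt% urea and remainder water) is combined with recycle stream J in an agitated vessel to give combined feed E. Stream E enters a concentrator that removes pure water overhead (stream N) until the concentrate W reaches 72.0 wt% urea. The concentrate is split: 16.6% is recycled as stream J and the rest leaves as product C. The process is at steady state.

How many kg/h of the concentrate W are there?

374 kg/h

Overall urea balance (none leaves overhead): urea in fresh feed = urea in product, i.e. 1140×0.197 = (1−0.166)·W·0.720.
W = 224.58/(0.720×0.834) = 374 kg/h.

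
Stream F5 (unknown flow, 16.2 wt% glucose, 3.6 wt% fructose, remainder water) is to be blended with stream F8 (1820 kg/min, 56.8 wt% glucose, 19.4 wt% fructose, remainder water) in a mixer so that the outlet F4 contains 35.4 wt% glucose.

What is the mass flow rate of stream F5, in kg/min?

Let F5 be the unknown flow. Total out = 1820 + F5.
glucose balance: 1033.8 + 0.162·F5 = 0.354·(1820 + F5)
(0.162 − 0.354)·F5 = 0.354×1820 − 1033.8 = -389.48
F5 = -389.48 / -0.192 = 2028.5 kg/min

2029 kg/min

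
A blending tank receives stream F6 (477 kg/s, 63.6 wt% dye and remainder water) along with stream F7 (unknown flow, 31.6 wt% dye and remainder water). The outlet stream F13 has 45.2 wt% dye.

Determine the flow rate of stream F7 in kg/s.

Let F7 be the unknown flow. Total out = 477 + F7.
dye balance: 303.37 + 0.316·F7 = 0.452·(477 + F7)
(0.316 − 0.452)·F7 = 0.452×477 − 303.37 = -87.768
F7 = -87.768 / -0.136 = 645.35 kg/s

645.4 kg/s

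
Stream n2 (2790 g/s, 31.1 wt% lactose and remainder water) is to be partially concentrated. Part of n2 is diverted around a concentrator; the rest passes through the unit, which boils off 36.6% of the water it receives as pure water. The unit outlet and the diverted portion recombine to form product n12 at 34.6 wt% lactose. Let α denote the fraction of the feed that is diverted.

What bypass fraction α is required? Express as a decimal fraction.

0.599

All 2790×0.311 = 867.69 g/s of lactose reaches n12, so n12 = 867.69/0.346 = 2507.8 g/s and vapour = 282.23 g/s.
The evaporator receives (1−α)·2790 of feed at 0.689 water and removes 0.366 of that water:
0.366×0.689×(1−α)×2790 = 282.23
(1−α) = 282.23/703.57 = 0.4011;  α = 0.5989.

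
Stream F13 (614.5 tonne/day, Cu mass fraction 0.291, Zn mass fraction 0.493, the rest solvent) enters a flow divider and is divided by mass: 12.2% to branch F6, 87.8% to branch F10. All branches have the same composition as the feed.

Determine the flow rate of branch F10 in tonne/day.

Branch F10 flow = 0.878×614.5 = 539.53 tonne/day.

539.5 tonne/day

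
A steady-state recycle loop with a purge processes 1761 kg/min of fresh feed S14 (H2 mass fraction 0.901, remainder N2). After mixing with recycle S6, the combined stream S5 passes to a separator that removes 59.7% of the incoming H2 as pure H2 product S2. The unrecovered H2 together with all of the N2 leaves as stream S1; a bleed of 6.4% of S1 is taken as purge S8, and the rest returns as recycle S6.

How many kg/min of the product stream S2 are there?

H2 in S5: m_A = 1761×0.901 + (1−0.064)·(1−0.597)·m_A, so m_A = 1586.7/0.6228 = 2547.7 kg/min.
Product S2 = 0.597×2547.7 = 1521 kg/min.

1521 kg/min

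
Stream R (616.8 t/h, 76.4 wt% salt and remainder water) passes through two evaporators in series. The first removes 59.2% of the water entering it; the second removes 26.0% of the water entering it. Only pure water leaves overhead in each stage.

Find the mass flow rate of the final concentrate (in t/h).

water in feed = 616.8×0.236 = 145.56 t/h.
After stage 1: water left = (1−0.592)×145.56 = 59.39; stream total = 530.63 t/h.
After stage 2: water left = (1−0.260)×59.39 = 43.949; final concentrate = 515.18 t/h.

515.2 t/h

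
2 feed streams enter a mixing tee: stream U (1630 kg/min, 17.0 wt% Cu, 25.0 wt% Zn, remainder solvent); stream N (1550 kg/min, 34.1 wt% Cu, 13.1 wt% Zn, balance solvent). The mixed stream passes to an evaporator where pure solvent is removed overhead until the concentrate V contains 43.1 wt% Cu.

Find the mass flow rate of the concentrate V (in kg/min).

1869 kg/min

Cu entering = 1630×0.170 + 1550×0.341 = 805.65 kg/min.
All Cu reports to V, so V = 805.65/0.431 = 1869.3 kg/min.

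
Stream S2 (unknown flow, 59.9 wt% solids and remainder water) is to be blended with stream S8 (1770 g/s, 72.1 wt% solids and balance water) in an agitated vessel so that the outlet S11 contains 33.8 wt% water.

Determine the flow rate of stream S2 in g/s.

Let S2 be the unknown flow. Total out = 1770 + S2.
water balance: 493.83 + 0.401·S2 = 0.338·(1770 + S2)
(0.401 − 0.338)·S2 = 0.338×1770 − 493.83 = 104.43
S2 = 104.43 / 0.063 = 1657.6 g/s

1658 g/s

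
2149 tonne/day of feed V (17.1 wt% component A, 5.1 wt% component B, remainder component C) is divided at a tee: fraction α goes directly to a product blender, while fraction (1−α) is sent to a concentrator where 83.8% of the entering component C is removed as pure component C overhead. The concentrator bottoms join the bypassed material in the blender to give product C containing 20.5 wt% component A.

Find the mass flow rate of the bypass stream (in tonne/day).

All 2149×0.171 = 367.48 tonne/day of component A reaches C, so C = 367.48/0.205 = 1792.6 tonne/day and vapour = 356.42 tonne/day.
The evaporator receives (1−α)·2149 of feed at 0.778 component C and removes 0.838 of that component C:
0.838×0.778×(1−α)×2149 = 356.42
(1−α) = 356.42/1401.1 = 0.2544;  α = 0.7456.
Bypass flow = 0.7456×2149 = 1602.3 tonne/day.

1602 tonne/day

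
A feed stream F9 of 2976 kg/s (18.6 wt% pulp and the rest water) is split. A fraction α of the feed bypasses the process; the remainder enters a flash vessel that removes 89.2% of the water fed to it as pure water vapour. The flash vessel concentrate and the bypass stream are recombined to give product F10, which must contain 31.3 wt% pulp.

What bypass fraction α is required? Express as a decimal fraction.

All 2976×0.186 = 553.54 kg/s of pulp reaches F10, so F10 = 553.54/0.313 = 1768.5 kg/s and vapour = 1207.5 kg/s.
The evaporator receives (1−α)·2976 of feed at 0.814 water and removes 0.892 of that water:
0.892×0.814×(1−α)×2976 = 1207.5
(1−α) = 1207.5/2160.8 = 0.5588;  α = 0.4412.

0.441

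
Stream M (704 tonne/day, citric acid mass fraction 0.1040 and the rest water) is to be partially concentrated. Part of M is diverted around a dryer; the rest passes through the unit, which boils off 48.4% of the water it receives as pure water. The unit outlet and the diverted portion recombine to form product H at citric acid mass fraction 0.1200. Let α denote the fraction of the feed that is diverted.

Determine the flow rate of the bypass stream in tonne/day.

487.5 tonne/day

All 704×0.104 = 73.216 tonne/day of citric acid reaches H, so H = 73.216/0.120 = 610.13 tonne/day and vapour = 93.867 tonne/day.
The evaporator receives (1−α)·704 of feed at 0.896 water and removes 0.484 of that water:
0.484×0.896×(1−α)×704 = 93.867
(1−α) = 93.867/305.3 = 0.3075;  α = 0.6925.
Bypass flow = 0.6925×704 = 487.55 tonne/day.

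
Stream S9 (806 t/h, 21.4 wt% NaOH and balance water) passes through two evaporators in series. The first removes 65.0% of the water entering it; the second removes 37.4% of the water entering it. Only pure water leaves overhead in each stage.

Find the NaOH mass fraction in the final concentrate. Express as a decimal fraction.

0.554

water in feed = 806×0.786 = 633.52 t/h.
After stage 1: water left = (1−0.650)×633.52 = 221.73; stream total = 394.21 t/h.
After stage 2: water left = (1−0.374)×221.73 = 138.8; final concentrate = 311.29 t/h.
NaOH fraction = 172.48/311.29 = 0.554.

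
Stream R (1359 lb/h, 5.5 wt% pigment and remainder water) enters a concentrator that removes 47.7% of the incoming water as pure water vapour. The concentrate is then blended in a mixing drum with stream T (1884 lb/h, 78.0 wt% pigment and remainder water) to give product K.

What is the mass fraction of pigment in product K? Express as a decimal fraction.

0.587

Vapour removed = 0.477×0.945×1359 = 612.59 lb/h; concentrate = 746.41 lb/h.
pigment reaching the mixer = 74.745 (from concentrate) + 1884×0.780 = 1544.3 lb/h.
Product flow = 746.41 + 1884 = 2630.4 lb/h; pigment fraction = 0.587.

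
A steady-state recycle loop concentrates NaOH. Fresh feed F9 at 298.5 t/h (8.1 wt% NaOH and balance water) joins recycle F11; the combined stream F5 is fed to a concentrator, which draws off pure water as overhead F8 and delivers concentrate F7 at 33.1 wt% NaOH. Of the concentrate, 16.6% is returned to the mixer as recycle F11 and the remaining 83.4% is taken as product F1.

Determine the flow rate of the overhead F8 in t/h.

225.5 t/h

Overall NaOH balance (none leaves overhead): NaOH in fresh feed = NaOH in product, i.e. 298.5×0.081 = (1−0.166)·F7·0.331.
F7 = 24.178/(0.331×0.834) = 87.586 t/h.
Recycle F11 = 0.166×87.586 = 14.539 t/h.
Combined feed F5 = 298.5 + 14.539 = 313.04 t/h.
Overhead F8 = F5 − F7 = 313.04 − 87.586 = 225.45 t/h.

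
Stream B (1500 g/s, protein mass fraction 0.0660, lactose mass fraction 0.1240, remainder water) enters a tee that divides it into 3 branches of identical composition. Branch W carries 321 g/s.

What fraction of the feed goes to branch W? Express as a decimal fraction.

0.214

Fraction to W = 321/1500 = 0.2140.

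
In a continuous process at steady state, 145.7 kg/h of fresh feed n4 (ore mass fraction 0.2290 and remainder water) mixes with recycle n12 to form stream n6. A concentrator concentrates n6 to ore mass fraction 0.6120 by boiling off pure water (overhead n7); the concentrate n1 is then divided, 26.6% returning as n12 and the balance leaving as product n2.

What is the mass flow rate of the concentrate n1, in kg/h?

Overall ore balance (none leaves overhead): ore in fresh feed = ore in product, i.e. 145.7×0.229 = (1−0.266)·n1·0.612.
n1 = 33.365/(0.612×0.734) = 74.276 kg/h.

74.28 kg/h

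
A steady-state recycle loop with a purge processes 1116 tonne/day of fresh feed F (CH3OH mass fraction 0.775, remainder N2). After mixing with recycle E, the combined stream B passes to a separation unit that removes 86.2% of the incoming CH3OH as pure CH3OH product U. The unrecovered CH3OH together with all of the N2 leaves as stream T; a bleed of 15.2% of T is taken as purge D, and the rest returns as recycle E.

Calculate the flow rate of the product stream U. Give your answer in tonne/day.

844.4 tonne/day

CH3OH in B: m_A = 1116×0.775 + (1−0.152)·(1−0.862)·m_A, so m_A = 864.9/0.8830 = 979.53 tonne/day.
Product U = 0.862×979.53 = 844.35 tonne/day.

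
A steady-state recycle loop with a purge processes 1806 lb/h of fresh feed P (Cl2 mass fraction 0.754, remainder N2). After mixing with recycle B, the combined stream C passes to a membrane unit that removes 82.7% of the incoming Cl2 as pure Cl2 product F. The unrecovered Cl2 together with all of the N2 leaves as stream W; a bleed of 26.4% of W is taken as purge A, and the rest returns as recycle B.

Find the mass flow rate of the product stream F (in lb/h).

1290 lb/h

Cl2 in C: m_A = 1806×0.754 + (1−0.264)·(1−0.827)·m_A, so m_A = 1361.7/0.8727 = 1560.4 lb/h.
Product F = 0.827×1560.4 = 1290.5 lb/h.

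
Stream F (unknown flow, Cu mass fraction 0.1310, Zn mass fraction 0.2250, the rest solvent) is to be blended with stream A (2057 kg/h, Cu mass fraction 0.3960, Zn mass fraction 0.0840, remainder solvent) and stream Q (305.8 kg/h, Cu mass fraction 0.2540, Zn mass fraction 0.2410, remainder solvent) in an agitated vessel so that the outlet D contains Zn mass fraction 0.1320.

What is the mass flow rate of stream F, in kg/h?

703.3 kg/h

Let F be the unknown flow. Total out = 2362.8 + F.
Zn balance: 246.49 + 0.225·F = 0.132·(2362.8 + F)
(0.225 − 0.132)·F = 0.132×2362.8 − 246.49 = 65.404
F = 65.404 / 0.093 = 703.27 kg/h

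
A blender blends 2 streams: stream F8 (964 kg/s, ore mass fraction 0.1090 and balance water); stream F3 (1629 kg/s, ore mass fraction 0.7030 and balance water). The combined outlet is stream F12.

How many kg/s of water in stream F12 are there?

1343 kg/s

water out = water in = 964×0.891 + 1629×0.297 = 1342.7 kg/s.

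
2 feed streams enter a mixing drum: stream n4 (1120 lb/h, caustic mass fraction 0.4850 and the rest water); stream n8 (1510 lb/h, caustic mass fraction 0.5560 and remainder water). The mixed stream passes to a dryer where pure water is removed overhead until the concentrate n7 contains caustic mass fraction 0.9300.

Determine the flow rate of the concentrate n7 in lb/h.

caustic entering = 1120×0.485 + 1510×0.556 = 1382.8 lb/h.
All caustic reports to n7, so n7 = 1382.8/0.930 = 1486.8 lb/h.

1487 lb/h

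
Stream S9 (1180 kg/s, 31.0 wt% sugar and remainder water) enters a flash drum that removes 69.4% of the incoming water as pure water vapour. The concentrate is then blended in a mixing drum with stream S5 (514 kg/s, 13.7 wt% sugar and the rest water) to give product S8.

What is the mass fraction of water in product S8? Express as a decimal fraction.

0.614

Vapour removed = 0.694×0.690×1180 = 565.05 kg/s; concentrate = 614.95 kg/s.
water reaching the mixer = 249.15 (from concentrate) + 514×0.863 = 692.73 kg/s.
Product flow = 614.95 + 514 = 1128.9 kg/s; water fraction = 0.614.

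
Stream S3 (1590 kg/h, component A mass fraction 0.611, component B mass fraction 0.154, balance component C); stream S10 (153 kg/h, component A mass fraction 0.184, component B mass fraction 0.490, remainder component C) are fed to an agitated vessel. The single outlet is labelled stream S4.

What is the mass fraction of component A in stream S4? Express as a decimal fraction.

Total flow out = 1590 + 153 = 1743 kg/h.
component A in = 1590×0.611 + 153×0.184 = 999.64 kg/h.
component A mass fraction in S4 = 999.64/1743 = 0.574.

0.574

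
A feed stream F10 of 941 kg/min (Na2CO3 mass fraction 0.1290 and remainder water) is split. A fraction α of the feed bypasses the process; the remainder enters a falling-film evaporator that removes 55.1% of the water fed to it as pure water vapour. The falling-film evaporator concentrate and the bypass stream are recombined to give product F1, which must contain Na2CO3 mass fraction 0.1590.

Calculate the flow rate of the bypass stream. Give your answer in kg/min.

571 kg/min

All 941×0.129 = 121.39 kg/min of Na2CO3 reaches F1, so F1 = 121.39/0.159 = 763.45 kg/min and vapour = 177.55 kg/min.
The evaporator receives (1−α)·941 of feed at 0.871 water and removes 0.551 of that water:
0.551×0.871×(1−α)×941 = 177.55
(1−α) = 177.55/451.61 = 0.3931;  α = 0.6069.
Bypass flow = 0.6069×941 = 571.05 kg/min.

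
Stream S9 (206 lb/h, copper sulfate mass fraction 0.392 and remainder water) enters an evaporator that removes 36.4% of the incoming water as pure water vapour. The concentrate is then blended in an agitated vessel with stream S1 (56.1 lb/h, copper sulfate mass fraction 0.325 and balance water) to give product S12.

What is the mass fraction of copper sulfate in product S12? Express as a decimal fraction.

Vapour removed = 0.364×0.608×206 = 45.59 lb/h; concentrate = 160.41 lb/h.
copper sulfate reaching the mixer = 80.752 (from concentrate) + 56.1×0.325 = 98.985 lb/h.
Product flow = 160.41 + 56.1 = 216.51 lb/h; copper sulfate fraction = 0.457.

0.457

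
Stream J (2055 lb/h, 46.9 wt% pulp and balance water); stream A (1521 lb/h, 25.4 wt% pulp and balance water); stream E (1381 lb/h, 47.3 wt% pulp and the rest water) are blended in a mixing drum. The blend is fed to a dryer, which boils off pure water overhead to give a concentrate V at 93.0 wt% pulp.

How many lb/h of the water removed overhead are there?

2803 lb/h

pulp entering = 2055×0.469 + 1521×0.254 + 1381×0.473 = 2003.3 lb/h.
All pulp reports to V, so V = 2003.3/0.930 = 2154.1 lb/h.
Total feed = 4957 lb/h; overhead = 4957 − 2154.1 = 2802.9 lb/h.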